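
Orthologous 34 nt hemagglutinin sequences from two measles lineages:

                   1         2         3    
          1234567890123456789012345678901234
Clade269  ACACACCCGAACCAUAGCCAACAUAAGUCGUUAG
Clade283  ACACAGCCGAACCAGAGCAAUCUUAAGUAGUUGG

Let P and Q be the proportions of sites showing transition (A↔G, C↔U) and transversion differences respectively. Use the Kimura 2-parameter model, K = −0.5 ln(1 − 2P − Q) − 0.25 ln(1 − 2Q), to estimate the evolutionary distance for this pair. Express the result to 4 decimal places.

0.2430

The sequences differ at positions 6 (C/G, transversion), 15 (U/G, transversion), 19 (C/A, transversion), 21 (A/U, transversion), 23 (A/U, transversion), 29 (C/A, transversion), 33 (A/G, transition).
Of the 7 differences, 1 transition and 6 transversions over 34 sites: P = 1/34 = 0.029412, Q = 6/34 = 0.176471.
d = −0.5·ln(0.764705) − 0.25·ln(0.647058) = −0.5·(-0.268265) − 0.25·(-0.435319) = 0.2430.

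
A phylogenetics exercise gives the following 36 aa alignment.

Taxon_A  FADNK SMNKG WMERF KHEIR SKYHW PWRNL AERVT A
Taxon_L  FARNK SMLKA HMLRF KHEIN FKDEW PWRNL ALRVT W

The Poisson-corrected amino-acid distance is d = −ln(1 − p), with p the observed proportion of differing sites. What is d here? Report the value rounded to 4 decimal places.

The sequences differ at positions 3 (D/R), 8 (N/L), 10 (G/A), 11 (W/H), 13 (E/L), 20 (R/N), 21 (S/F), 23 (Y/D), 24 (H/E), 32 (E/L), 36 (A/W).
p = 11/36 = 0.305556.
d = −ln(1 − 0.305556) = −ln(0.694444) = 0.3646.

0.3646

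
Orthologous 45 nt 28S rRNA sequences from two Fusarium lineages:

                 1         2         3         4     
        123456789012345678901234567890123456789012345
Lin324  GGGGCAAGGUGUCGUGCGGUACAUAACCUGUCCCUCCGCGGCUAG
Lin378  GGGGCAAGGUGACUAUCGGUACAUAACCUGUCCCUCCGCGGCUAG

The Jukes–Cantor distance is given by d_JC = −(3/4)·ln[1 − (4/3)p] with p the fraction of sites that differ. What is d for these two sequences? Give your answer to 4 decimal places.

Mismatches occur at site 12 (U↔A), site 14 (G↔U), site 15 (U↔A), site 16 (G↔U).
p = 4/45 = 0.088889.
d = −0.75 · ln(1 − (4/3)·0.088889) = −0.75 · ln(0.881481) = −0.75 · (-0.126152) = 0.0946.

0.0946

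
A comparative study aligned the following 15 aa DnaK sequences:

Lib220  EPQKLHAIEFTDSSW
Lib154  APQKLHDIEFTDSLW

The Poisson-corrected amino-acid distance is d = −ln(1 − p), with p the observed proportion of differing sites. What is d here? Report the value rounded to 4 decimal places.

Differing sites — 1:E/A; 7:A/D; 14:S/L.
p = 3/15 = 0.200000.
d = −ln(1 − 0.200000) = −ln(0.800000) = 0.2231.

0.2231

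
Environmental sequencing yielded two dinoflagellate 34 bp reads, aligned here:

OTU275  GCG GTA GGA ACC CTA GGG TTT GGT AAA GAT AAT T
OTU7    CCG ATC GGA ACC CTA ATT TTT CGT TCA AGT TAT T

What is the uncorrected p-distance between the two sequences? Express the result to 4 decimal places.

0.3529

The sequences differ at positions 1 (G/C), 4 (G/A), 6 (A/C), 16 (G/A), 17 (G/T), 18 (G/T), 22 (G/C), 25 (A/T), 26 (A/C), 28 (G/A), 29 (A/G), 31 (A/T).
There are 12 differences over 34 sites, so p = 12/34 = 0.3529.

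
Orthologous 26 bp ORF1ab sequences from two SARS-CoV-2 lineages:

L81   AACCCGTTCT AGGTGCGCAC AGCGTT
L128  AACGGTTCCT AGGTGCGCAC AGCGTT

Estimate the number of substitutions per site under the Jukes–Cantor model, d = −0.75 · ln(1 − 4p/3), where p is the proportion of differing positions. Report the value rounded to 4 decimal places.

0.1722

Mismatches occur at site 4 (C↔G), site 5 (C↔G), site 6 (G↔T), site 8 (T↔C).
p = 4/26 = 0.153846.
d = −0.75 · ln(1 − (4/3)·0.153846) = −0.75 · ln(0.794872) = −0.75 · (-0.229574) = 0.1722.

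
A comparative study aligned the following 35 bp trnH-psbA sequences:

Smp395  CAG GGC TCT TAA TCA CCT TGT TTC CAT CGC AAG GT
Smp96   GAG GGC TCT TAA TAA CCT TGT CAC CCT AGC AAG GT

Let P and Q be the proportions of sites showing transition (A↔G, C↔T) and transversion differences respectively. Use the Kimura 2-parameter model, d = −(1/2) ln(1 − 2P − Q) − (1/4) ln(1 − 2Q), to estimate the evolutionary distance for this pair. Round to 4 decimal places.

Mismatches occur at site 1 (C↔G, transversion), site 14 (C↔A, transversion), site 22 (T↔C, transition), site 23 (T↔A, transversion), site 26 (A↔C, transversion), site 28 (C↔A, transversion).
Of the 6 differences, 1 transition and 5 transversions over 35 sites: P = 1/35 = 0.028571, Q = 5/35 = 0.142857.
d = −0.5·ln(0.800001) − 0.25·ln(0.714286) = −0.5·(-0.223142) − 0.25·(-0.336472) = 0.1957.

0.1957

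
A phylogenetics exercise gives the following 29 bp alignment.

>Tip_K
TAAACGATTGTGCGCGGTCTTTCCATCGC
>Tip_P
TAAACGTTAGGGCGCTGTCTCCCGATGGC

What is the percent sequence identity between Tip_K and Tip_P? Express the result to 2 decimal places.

72.41%

The sequences differ at positions 7 (A/T), 9 (T/A), 11 (T/G), 16 (G/T), 21 (T/C), 22 (T/C), 24 (C/G), 27 (C/G).
21 of the 29 sites match, so the percent identity is 21/29 × 100 = 72.41%.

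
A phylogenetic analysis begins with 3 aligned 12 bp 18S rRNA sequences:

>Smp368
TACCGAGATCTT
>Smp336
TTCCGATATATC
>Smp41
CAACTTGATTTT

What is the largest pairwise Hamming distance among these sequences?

Pairwise Hamming distances:
  Smp368 vs Smp336: 4
  Smp368 vs Smp41: 5
  Smp336 vs Smp41: 8
The largest is 8, between Smp336 and Smp41.

8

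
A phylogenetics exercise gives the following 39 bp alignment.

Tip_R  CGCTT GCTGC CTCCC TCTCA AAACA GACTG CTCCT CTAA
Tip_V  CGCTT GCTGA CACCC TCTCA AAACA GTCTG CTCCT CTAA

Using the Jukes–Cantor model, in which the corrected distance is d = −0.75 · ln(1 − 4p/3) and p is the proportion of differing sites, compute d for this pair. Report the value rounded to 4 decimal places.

0.0812

The sequences differ at positions 10 (C/A), 12 (T/A), 27 (A/T).
p = 3/39 = 0.076923.
d = −0.75 · ln(1 − (4/3)·0.076923) = −0.75 · ln(0.897436) = −0.75 · (-0.108213) = 0.0812.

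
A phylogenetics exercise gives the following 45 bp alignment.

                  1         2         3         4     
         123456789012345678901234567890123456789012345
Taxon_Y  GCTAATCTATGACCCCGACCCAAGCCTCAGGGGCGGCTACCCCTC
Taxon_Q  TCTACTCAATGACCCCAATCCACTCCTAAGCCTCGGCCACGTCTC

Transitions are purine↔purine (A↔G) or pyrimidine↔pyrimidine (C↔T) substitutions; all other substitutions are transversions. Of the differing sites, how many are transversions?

10

Differing sites — 1:G/T (Tv); 5:A/C (Tv); 8:T/A (Tv); 17:G/A (Ti); 19:C/T (Ti); 23:A/C (Tv); 24:G/T (Tv); 28:C/A (Tv); 31:G/C (Tv); 32:G/C (Tv); 33:G/T (Tv); 38:T/C (Ti); 41:C/G (Tv); 42:C/T (Ti).
Of the 14 differences, 4 transitions and 10 transversions, so the answer is 10.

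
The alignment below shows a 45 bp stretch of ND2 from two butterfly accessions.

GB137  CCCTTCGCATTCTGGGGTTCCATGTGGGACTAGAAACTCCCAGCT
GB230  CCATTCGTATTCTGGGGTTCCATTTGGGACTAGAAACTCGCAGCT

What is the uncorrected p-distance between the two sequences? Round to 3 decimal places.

0.089

Mismatches occur at site 3 (C/A), site 8 (C/T), site 24 (G/T), site 40 (C/G).
There are 4 differences over 45 sites, so p = 4/45 = 0.089.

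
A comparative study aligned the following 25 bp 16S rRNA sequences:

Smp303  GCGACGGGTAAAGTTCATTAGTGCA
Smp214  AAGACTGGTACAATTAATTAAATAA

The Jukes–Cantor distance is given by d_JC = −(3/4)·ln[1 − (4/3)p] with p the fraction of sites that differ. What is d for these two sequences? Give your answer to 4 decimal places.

The sequences differ at positions 1 (G/A), 2 (C/A), 6 (G/T), 11 (A/C), 13 (G/A), 16 (C/A), 21 (G/A), 22 (T/A), 23 (G/T), 24 (C/A).
p = 10/25 = 0.400000.
d = −0.75 · ln(1 − (4/3)·0.400000) = −0.75 · ln(0.466667) = −0.75 · (-0.762139) = 0.5716.

0.5716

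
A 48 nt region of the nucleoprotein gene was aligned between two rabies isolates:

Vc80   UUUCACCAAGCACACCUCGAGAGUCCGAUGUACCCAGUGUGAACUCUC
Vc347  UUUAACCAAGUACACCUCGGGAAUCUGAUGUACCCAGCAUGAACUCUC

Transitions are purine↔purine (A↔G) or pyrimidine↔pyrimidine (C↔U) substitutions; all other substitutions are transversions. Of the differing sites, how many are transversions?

1

Differing sites — 4:C/A (Tv); 11:C/U (Ti); 20:A/G (Ti); 23:G/A (Ti); 26:C/U (Ti); 38:U/C (Ti); 39:G/A (Ti).
Of the 7 differences, 6 transitions and 1 transversion, so the answer is 1.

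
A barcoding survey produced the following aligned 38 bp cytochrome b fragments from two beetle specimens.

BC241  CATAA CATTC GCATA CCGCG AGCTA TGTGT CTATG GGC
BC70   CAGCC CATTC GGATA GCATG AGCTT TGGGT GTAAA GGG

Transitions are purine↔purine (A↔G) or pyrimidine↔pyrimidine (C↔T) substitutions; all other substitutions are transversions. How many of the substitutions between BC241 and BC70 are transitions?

3

Mismatches occur at site 3 (T↔G, transversion), site 4 (A↔C, transversion), site 5 (A↔C, transversion), site 12 (C↔G, transversion), site 16 (C↔G, transversion), site 18 (G↔A, transition), site 19 (C↔T, transition), site 25 (A↔T, transversion), site 28 (T↔G, transversion), site 31 (C↔G, transversion), site 34 (T↔A, transversion), site 35 (G↔A, transition), site 38 (C↔G, transversion).
Of the 13 differences, 3 transitions and 10 transversions, so the answer is 3.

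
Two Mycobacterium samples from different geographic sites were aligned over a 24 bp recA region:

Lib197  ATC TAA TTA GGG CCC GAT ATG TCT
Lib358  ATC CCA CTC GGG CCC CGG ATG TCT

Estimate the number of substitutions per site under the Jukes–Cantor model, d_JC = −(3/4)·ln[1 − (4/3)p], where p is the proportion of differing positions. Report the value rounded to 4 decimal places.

The sequences differ at positions 4 (T/C), 5 (A/C), 7 (T/C), 9 (A/C), 16 (G/C), 17 (A/G), 18 (T/G).
p = 7/24 = 0.291667.
d = −0.75 · ln(1 − (4/3)·0.291667) = −0.75 · ln(0.611111) = −0.75 · (-0.492477) = 0.3694.

0.3694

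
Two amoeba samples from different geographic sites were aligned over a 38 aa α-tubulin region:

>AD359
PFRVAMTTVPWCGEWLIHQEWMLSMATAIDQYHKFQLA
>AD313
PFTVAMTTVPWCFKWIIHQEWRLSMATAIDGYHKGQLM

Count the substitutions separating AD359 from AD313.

Mismatches occur at site 3 (R→T), site 13 (G→F), site 14 (E→K), site 16 (L→I), site 22 (M→R), site 31 (Q→G), site 35 (F→G), site 38 (A→M).
That gives 8 mismatches out of 38 aligned sites, so the Hamming distance is 8.

8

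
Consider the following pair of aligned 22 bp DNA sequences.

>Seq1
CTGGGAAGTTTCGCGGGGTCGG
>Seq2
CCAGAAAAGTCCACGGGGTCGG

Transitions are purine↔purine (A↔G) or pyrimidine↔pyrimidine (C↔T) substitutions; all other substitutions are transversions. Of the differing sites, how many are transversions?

1

Differing sites — 2:T/C (Ti); 3:G/A (Ti); 5:G/A (Ti); 8:G/A (Ti); 9:T/G (Tv); 11:T/C (Ti); 13:G/A (Ti).
Of the 7 differences, 6 transitions and 1 transversion, so the answer is 1.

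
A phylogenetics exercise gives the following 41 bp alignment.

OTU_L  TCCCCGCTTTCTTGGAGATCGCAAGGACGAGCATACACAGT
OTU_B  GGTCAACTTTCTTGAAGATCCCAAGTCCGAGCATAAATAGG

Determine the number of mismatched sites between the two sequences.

12

Mismatches occur at site 1 (T/G), site 2 (C/G), site 3 (C/T), site 5 (C/A), site 6 (G/A), site 15 (G/A), site 21 (G/C), site 26 (G/T), site 27 (A/C), site 36 (C/A), site 38 (C/T), site 41 (T/G).
That gives 12 mismatches out of 41 aligned sites, so the Hamming distance is 12.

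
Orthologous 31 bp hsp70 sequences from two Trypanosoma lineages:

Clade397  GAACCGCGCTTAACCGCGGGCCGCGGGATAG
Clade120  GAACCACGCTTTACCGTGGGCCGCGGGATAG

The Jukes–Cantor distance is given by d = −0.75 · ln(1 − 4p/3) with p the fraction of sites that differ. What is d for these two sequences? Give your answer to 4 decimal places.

The sequences differ at positions 6 (G/A), 12 (A/T), 17 (C/T).
p = 3/31 = 0.096774.
d = −0.75 · ln(1 − (4/3)·0.096774) = −0.75 · ln(0.870968) = −0.75 · (-0.138150) = 0.1036.

0.1036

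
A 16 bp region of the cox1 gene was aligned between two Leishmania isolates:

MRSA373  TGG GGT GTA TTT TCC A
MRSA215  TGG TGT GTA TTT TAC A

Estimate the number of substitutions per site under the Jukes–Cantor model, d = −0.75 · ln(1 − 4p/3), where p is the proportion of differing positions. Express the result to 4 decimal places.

Mismatches occur at site 4 (G/T), site 14 (C/A).
p = 2/16 = 0.125000.
d = −0.75 · ln(1 − (4/3)·0.125000) = −0.75 · ln(0.833333) = −0.75 · (-0.182322) = 0.1367.

0.1367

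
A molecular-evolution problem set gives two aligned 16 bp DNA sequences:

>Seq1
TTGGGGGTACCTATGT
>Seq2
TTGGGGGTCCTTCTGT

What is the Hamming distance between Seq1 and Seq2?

Differing sites — 9:A/C; 11:C/T; 13:A/C.
That gives 3 mismatches out of 16 aligned sites, so the Hamming distance is 3.

3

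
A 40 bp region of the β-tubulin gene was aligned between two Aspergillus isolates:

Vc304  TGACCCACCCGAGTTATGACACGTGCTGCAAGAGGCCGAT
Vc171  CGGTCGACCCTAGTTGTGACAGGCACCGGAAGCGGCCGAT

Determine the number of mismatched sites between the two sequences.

Mismatches occur at site 1 (T/C), site 3 (A/G), site 4 (C/T), site 6 (C/G), site 11 (G/T), site 16 (A/G), site 22 (C/G), site 24 (T/C), site 25 (G/A), site 27 (T/C), site 29 (C/G), site 33 (A/C).
That gives 12 mismatches out of 40 aligned sites, so the Hamming distance is 12.

12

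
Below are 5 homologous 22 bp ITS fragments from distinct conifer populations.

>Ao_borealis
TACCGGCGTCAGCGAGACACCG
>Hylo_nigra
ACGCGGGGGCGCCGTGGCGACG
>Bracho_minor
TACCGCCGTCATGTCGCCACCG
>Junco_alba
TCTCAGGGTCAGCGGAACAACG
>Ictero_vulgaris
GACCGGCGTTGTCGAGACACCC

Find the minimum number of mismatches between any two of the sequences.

Pairwise Hamming distances:
  Ao_borealis vs Hylo_nigra: 11
  Ao_borealis vs Bracho_minor: 6
  Ao_borealis vs Junco_alba: 7
  Ao_borealis vs Ictero_vulgaris: 5
  Hylo_nigra vs Bracho_minor: 14
  Hylo_nigra vs Junco_alba: 10
  Hylo_nigra vs Ictero_vulgaris: 12
  Bracho_minor vs Junco_alba: 12
  Bracho_minor vs Ictero_vulgaris: 9
  Junco_alba vs Ictero_vulgaris: 12
The smallest is 5, between Ao_borealis and Ictero_vulgaris.

5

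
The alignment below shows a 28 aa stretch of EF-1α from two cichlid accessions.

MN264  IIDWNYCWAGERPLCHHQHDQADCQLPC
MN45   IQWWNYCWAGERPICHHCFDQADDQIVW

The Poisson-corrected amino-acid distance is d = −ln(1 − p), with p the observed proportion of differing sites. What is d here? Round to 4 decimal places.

0.3878

Differing sites — 2:I/Q; 3:D/W; 14:L/I; 18:Q/C; 19:H/F; 24:C/D; 26:L/I; 27:P/V; 28:C/W.
p = 9/28 = 0.321429.
d = −ln(1 − 0.321429) = −ln(0.678571) = 0.3878.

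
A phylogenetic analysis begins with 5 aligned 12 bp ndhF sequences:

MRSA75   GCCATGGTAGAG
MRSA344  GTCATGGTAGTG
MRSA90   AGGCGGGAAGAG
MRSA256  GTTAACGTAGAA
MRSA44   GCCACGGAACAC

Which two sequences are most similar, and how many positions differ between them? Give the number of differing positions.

Pairwise Hamming distances:
  MRSA75 vs MRSA344: 2
  MRSA75 vs MRSA90: 6
  MRSA75 vs MRSA256: 5
  MRSA75 vs MRSA44: 4
  MRSA344 vs MRSA90: 7
  MRSA344 vs MRSA256: 5
  MRSA344 vs MRSA44: 6
  MRSA90 vs MRSA256: 8
  MRSA90 vs MRSA44: 7
  MRSA256 vs MRSA44: 7
The smallest is 2, between MRSA75 and MRSA344.

2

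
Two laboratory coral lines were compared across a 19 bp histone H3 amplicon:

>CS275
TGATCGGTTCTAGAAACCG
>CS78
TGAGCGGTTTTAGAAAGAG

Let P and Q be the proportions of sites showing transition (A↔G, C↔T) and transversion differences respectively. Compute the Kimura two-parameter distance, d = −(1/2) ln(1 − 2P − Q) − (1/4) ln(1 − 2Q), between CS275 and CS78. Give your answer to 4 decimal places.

0.2476

Mismatches occur at site 4 (T↔G, transversion), site 10 (C↔T, transition), site 17 (C↔G, transversion), site 18 (C↔A, transversion).
Of the 4 differences, 1 transition and 3 transversions over 19 sites: P = 1/19 = 0.052632, Q = 3/19 = 0.157895.
d = −0.5·ln(0.736841) − 0.25·ln(0.684210) = −0.5·(-0.305383) − 0.25·(-0.379490) = 0.2476.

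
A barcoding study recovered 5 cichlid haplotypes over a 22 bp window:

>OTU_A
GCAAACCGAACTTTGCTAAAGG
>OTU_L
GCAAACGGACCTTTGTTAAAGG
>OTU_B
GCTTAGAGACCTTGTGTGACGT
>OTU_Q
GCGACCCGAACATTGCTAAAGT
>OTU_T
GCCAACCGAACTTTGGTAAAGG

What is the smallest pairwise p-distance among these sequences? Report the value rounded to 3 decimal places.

0.091

Pairwise Hamming distances:
  OTU_A vs OTU_L: 3
  OTU_A vs OTU_B: 11
  OTU_A vs OTU_Q: 4
  OTU_A vs OTU_T: 2
  OTU_L vs OTU_B: 10
  OTU_L vs OTU_Q: 7
  OTU_L vs OTU_T: 4
  OTU_B vs OTU_Q: 12
  OTU_B vs OTU_T: 10
  OTU_Q vs OTU_T: 5
The smallest is 2 mismatches, between OTU_A and OTU_T; p = 2/22 = 0.091.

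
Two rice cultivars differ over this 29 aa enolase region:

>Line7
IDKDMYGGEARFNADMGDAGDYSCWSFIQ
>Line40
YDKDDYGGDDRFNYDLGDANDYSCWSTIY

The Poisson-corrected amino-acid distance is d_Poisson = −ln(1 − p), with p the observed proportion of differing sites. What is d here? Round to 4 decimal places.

Differing sites — 1:I/Y; 5:M/D; 9:E/D; 10:A/D; 14:A/Y; 16:M/L; 20:G/N; 27:F/T; 29:Q/Y.
p = 9/29 = 0.310345.
d = −ln(1 − 0.310345) = −ln(0.689655) = 0.3716.

0.3716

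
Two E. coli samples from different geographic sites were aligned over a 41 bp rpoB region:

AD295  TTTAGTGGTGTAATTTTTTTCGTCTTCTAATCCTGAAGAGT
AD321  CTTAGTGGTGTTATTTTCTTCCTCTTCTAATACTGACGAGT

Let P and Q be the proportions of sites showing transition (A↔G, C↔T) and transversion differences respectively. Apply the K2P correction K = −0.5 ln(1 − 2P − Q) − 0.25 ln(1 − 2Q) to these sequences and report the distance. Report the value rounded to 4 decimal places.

Differing sites — 1:T/C (Ti); 12:A/T (Tv); 18:T/C (Ti); 22:G/C (Tv); 32:C/A (Tv); 37:A/C (Tv).
Of the 6 differences, 2 transitions and 4 transversions over 41 sites: P = 2/41 = 0.048780, Q = 4/41 = 0.097561.
d = −0.5·ln(0.804879) − 0.25·ln(0.804878) = −0.5·(-0.217063) − 0.25·(-0.217065) = 0.1628.

0.1628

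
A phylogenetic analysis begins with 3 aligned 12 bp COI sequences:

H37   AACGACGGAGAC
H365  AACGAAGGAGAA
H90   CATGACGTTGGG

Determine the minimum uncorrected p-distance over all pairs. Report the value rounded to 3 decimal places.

0.167

Pairwise Hamming distances:
  H37 vs H365: 2
  H37 vs H90: 6
  H365 vs H90: 7
The smallest is 2 mismatches, between H37 and H365; p = 2/12 = 0.167.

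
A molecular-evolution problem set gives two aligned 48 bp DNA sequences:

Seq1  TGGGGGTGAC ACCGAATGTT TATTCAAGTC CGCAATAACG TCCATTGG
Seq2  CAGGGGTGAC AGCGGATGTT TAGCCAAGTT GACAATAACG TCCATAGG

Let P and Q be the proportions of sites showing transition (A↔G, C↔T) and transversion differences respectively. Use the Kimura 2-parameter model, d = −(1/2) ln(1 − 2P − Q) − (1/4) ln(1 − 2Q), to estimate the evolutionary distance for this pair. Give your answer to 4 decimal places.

0.2483

The sequences differ at positions 1 (T/C, transition), 2 (G/A, transition), 12 (C/G, transversion), 15 (A/G, transition), 23 (T/G, transversion), 24 (T/C, transition), 30 (C/T, transition), 31 (C/G, transversion), 32 (G/A, transition), 46 (T/A, transversion).
Of the 10 differences, 6 transitions and 4 transversions over 48 sites: P = 6/48 = 0.125000, Q = 4/48 = 0.083333.
d = −0.5·ln(0.666667) − 0.25·ln(0.833334) = −0.5·(-0.405465) − 0.25·(-0.182321) = 0.2483.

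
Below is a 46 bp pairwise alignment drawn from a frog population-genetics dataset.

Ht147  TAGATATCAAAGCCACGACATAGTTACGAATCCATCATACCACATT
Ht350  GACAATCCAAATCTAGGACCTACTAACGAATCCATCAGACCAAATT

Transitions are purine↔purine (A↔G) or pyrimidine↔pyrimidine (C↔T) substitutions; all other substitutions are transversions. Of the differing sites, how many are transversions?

11

Differing sites — 1:T/G (Tv); 3:G/C (Tv); 5:T/A (Tv); 6:A/T (Tv); 7:T/C (Ti); 12:G/T (Tv); 14:C/T (Ti); 16:C/G (Tv); 20:A/C (Tv); 23:G/C (Tv); 25:T/A (Tv); 38:T/G (Tv); 43:C/A (Tv).
Of the 13 differences, 2 transitions and 11 transversions, so the answer is 11.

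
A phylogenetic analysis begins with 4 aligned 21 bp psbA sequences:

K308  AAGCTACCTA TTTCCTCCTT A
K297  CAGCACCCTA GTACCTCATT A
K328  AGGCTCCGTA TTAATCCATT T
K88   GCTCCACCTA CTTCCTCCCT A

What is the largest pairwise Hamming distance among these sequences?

14

Pairwise Hamming distances:
  K308 vs K297: 6
  K308 vs K328: 9
  K308 vs K88: 6
  K297 vs K328: 9
  K297 vs K88: 9
  K328 vs K88: 14
The largest is 14, between K328 and K88.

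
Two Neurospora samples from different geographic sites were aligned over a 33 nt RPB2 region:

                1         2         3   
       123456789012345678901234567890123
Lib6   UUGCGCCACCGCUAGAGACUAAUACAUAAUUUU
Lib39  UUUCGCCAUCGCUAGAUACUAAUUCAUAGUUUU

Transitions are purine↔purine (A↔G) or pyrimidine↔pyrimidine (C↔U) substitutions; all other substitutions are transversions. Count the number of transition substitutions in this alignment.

The sequences differ at positions 3 (G/U, transversion), 9 (C/U, transition), 17 (G/U, transversion), 24 (A/U, transversion), 29 (A/G, transition).
Of the 5 differences, 2 transitions and 3 transversions, so the answer is 2.

2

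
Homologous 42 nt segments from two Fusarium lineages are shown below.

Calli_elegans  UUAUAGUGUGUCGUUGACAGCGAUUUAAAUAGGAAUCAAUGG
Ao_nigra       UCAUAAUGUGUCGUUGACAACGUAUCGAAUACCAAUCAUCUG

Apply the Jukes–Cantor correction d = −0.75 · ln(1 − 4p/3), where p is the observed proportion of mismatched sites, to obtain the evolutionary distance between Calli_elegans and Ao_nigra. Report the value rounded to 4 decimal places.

0.3597

Differing sites — 2:U/C; 6:G/A; 20:G/A; 23:A/U; 24:U/A; 26:U/C; 27:A/G; 32:G/C; 33:G/C; 39:A/U; 40:U/C; 41:G/U.
p = 12/42 = 0.285714.
d = −0.75 · ln(1 − (4/3)·0.285714) = −0.75 · ln(0.619048) = −0.75 · (-0.479572) = 0.3597.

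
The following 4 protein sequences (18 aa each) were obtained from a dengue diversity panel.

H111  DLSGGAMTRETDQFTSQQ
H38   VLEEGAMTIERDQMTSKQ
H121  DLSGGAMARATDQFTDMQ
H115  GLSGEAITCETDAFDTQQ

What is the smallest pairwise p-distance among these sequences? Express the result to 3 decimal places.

0.222

Pairwise Hamming distances:
  H111 vs H38: 7
  H111 vs H121: 4
  H111 vs H115: 7
  H38 vs H121: 10
  H38 vs H115: 12
  H121 vs H115: 10
The smallest is 4 mismatches, between H111 and H121; p = 4/18 = 0.222.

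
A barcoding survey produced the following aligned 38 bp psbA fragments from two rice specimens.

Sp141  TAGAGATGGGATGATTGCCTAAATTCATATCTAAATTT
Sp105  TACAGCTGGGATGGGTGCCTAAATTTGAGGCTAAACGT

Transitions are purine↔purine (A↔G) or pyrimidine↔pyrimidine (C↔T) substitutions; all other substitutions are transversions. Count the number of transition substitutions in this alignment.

5

Differing sites — 3:G/C (Tv); 6:A/C (Tv); 14:A/G (Ti); 15:T/G (Tv); 26:C/T (Ti); 27:A/G (Ti); 28:T/A (Tv); 29:A/G (Ti); 30:T/G (Tv); 36:T/C (Ti); 37:T/G (Tv).
Of the 11 differences, 5 transitions and 6 transversions, so the answer is 5.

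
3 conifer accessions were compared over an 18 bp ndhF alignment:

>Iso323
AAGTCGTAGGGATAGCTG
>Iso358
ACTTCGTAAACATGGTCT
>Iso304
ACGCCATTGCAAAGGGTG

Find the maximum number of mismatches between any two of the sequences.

Pairwise Hamming distances:
  Iso323 vs Iso358: 9
  Iso323 vs Iso304: 9
  Iso358 vs Iso304: 11
The largest is 11, between Iso358 and Iso304.

11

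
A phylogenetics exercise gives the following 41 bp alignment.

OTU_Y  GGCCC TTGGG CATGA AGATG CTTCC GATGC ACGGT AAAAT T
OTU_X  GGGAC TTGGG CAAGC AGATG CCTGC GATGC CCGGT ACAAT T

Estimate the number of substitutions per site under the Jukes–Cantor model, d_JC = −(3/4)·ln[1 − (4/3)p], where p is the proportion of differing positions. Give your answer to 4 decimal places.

0.2260

Differing sites — 3:C/G; 4:C/A; 13:T/A; 15:A/C; 22:T/C; 24:C/G; 31:A/C; 37:A/C.
p = 8/41 = 0.195122.
d = −0.75 · ln(1 − (4/3)·0.195122) = −0.75 · ln(0.739837) = −0.75 · (-0.301325) = 0.2260.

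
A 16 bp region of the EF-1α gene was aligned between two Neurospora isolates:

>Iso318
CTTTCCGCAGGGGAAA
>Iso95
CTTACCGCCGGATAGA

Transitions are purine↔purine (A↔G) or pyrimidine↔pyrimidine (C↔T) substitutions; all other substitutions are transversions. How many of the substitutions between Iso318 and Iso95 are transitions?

Differing sites — 4:T/A (Tv); 9:A/C (Tv); 12:G/A (Ti); 13:G/T (Tv); 15:A/G (Ti).
Of the 5 differences, 2 transitions and 3 transversions, so the answer is 2.

2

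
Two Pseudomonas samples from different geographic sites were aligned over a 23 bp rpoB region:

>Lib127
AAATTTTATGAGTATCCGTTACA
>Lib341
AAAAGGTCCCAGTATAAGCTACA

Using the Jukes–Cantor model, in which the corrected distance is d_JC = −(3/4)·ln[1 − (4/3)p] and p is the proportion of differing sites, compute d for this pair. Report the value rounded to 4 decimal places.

Differing sites — 4:T/A; 5:T/G; 6:T/G; 8:A/C; 9:T/C; 10:G/C; 16:C/A; 17:C/A; 19:T/C.
p = 9/23 = 0.391304.
d = −0.75 · ln(1 − (4/3)·0.391304) = −0.75 · ln(0.478261) = −0.75 · (-0.737599) = 0.5532.

0.5532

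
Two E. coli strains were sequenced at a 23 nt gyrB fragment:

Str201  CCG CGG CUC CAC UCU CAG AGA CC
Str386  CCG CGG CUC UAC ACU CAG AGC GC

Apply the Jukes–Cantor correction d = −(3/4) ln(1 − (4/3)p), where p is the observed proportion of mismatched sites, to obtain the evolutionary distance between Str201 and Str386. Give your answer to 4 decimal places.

The sequences differ at positions 10 (C/U), 13 (U/A), 21 (A/C), 22 (C/G).
p = 4/23 = 0.173913.
d = −0.75 · ln(1 − (4/3)·0.173913) = −0.75 · ln(0.768116) = −0.75 · (-0.263815) = 0.1979.

0.1979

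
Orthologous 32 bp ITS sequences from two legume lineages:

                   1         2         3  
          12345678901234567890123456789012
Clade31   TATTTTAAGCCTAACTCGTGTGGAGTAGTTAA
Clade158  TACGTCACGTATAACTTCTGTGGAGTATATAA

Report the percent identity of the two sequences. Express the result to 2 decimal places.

Mismatches occur at site 3 (T↔C), site 4 (T↔G), site 6 (T↔C), site 8 (A↔C), site 10 (C↔T), site 11 (C↔A), site 17 (C↔T), site 18 (G↔C), site 28 (G↔T), site 29 (T↔A).
22 of the 32 sites match, so the percent identity is 22/32 × 100 = 68.75%.

68.75%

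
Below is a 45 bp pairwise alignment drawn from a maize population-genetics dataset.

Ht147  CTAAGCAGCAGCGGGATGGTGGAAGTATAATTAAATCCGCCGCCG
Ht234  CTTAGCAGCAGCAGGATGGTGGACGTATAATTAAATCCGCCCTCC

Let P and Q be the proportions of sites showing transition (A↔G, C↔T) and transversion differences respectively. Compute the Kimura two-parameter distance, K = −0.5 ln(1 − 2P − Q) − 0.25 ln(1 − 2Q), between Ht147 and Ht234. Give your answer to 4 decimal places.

0.1468

The sequences differ at positions 3 (A/T, transversion), 13 (G/A, transition), 24 (A/C, transversion), 42 (G/C, transversion), 43 (C/T, transition), 45 (G/C, transversion).
Of the 6 differences, 2 transitions and 4 transversions over 45 sites: P = 2/45 = 0.044444, Q = 4/45 = 0.088889.
d = −0.5·ln(0.822223) − 0.25·ln(0.822222) = −0.5·(-0.195744) − 0.25·(-0.195745) = 0.1468.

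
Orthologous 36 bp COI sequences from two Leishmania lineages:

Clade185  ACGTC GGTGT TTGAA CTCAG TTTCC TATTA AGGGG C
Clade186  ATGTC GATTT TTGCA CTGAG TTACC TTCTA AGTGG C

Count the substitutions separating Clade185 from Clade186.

Differing sites — 2:C/T; 7:G/A; 9:G/T; 14:A/C; 18:C/G; 23:T/A; 27:A/T; 28:T/C; 33:G/T.
That gives 9 mismatches out of 36 aligned sites, so the Hamming distance is 9.

9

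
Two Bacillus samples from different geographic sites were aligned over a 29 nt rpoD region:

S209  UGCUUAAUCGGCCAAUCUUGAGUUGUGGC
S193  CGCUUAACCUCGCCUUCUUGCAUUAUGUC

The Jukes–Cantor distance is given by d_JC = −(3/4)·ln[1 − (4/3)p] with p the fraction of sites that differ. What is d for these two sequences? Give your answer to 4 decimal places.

Differing sites — 1:U/C; 8:U/C; 10:G/U; 11:G/C; 12:C/G; 14:A/C; 15:A/U; 21:A/C; 22:G/A; 25:G/A; 28:G/U.
p = 11/29 = 0.379310.
d = −0.75 · ln(1 − (4/3)·0.379310) = −0.75 · ln(0.494253) = −0.75 · (-0.704708) = 0.5285.

0.5285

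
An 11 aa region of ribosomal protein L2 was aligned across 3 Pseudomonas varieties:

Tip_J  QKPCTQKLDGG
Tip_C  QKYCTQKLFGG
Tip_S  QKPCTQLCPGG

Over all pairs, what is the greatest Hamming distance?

4

Pairwise Hamming distances:
  Tip_J vs Tip_C: 2
  Tip_J vs Tip_S: 3
  Tip_C vs Tip_S: 4
The largest is 4, between Tip_C and Tip_S.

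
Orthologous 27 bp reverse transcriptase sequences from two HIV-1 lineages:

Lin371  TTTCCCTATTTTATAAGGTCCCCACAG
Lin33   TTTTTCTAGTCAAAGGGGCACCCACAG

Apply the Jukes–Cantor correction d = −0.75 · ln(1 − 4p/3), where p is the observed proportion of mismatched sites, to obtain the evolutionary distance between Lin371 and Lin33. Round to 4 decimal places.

0.5107

The sequences differ at positions 4 (C/T), 5 (C/T), 9 (T/G), 11 (T/C), 12 (T/A), 14 (T/A), 15 (A/G), 16 (A/G), 19 (T/C), 20 (C/A).
p = 10/27 = 0.370370.
d = −0.75 · ln(1 − (4/3)·0.370370) = −0.75 · ln(0.506173) = −0.75 · (-0.680877) = 0.5107.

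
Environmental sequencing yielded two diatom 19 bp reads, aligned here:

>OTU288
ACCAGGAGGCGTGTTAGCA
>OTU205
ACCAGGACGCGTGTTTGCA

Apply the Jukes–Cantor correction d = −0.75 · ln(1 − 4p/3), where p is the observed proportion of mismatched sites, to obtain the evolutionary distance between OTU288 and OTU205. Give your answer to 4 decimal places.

0.1134

The sequences differ at positions 8 (G/C), 16 (A/T).
p = 2/19 = 0.105263.
d = −0.75 · ln(1 − (4/3)·0.105263) = −0.75 · ln(0.859649) = −0.75 · (-0.151231) = 0.1134.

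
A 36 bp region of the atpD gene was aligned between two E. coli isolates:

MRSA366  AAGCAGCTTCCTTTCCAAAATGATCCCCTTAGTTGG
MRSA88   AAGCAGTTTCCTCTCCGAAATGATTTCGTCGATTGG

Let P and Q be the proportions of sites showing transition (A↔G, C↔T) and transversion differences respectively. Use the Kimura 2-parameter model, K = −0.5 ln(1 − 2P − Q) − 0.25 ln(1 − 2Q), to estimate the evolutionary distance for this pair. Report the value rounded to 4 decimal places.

Differing sites — 7:C/T (Ti); 13:T/C (Ti); 17:A/G (Ti); 25:C/T (Ti); 26:C/T (Ti); 28:C/G (Tv); 30:T/C (Ti); 31:A/G (Ti); 32:G/A (Ti).
Of the 9 differences, 8 transitions and 1 transversion over 36 sites: P = 8/36 = 0.222222, Q = 1/36 = 0.027778.
d = −0.5·ln(0.527778) − 0.25·ln(0.944444) = −0.5·(-0.639080) − 0.25·(-0.057159) = 0.3338.

0.3338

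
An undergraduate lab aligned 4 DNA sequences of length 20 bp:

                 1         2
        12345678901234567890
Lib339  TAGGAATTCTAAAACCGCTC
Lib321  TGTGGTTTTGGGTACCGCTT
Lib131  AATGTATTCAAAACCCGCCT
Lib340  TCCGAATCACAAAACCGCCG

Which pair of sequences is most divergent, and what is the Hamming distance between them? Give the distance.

Pairwise Hamming distances:
  Lib339 vs Lib321: 10
  Lib339 vs Lib131: 7
  Lib339 vs Lib340: 7
  Lib321 vs Lib131: 11
  Lib321 vs Lib340: 12
  Lib131 vs Lib340: 9
The largest is 12, between Lib321 and Lib340.

12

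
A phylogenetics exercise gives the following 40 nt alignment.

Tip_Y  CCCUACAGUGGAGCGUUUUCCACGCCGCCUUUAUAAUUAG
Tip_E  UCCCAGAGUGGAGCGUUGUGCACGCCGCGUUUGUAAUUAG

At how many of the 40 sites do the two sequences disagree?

Mismatches occur at site 1 (C/U), site 4 (U/C), site 6 (C/G), site 18 (U/G), site 20 (C/G), site 29 (C/G), site 33 (A/G).
That gives 7 mismatches out of 40 aligned sites, so the Hamming distance is 7.

7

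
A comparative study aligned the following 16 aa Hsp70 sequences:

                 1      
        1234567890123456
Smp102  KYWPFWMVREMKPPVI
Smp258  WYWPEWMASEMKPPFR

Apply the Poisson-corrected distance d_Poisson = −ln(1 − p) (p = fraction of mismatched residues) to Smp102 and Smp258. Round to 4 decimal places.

The sequences differ at positions 1 (K/W), 5 (F/E), 8 (V/A), 9 (R/S), 15 (V/F), 16 (I/R).
p = 6/16 = 0.375000.
d = −ln(1 − 0.375000) = −ln(0.625000) = 0.4700.

0.4700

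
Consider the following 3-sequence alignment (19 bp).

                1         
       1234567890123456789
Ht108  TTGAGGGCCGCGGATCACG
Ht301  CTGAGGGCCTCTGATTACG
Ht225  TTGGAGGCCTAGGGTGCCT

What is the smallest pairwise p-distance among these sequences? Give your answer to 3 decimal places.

0.211

Pairwise Hamming distances:
  Ht108 vs Ht301: 4
  Ht108 vs Ht225: 8
  Ht301 vs Ht225: 9
The smallest is 4 mismatches, between Ht108 and Ht301; p = 4/19 = 0.211.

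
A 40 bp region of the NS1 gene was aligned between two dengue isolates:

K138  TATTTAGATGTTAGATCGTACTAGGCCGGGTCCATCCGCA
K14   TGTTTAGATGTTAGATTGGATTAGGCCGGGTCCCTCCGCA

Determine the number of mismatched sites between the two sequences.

5

Mismatches occur at site 2 (A/G), site 17 (C/T), site 19 (T/G), site 21 (C/T), site 34 (A/C).
That gives 5 mismatches out of 40 aligned sites, so the Hamming distance is 5.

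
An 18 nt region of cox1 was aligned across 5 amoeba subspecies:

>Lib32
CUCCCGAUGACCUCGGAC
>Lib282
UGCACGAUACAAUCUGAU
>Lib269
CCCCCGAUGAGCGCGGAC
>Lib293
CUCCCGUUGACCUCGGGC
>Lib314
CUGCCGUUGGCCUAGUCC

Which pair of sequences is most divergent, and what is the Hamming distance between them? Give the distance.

Pairwise Hamming distances:
  Lib32 vs Lib282: 9
  Lib32 vs Lib269: 3
  Lib32 vs Lib293: 2
  Lib32 vs Lib314: 6
  Lib282 vs Lib269: 10
  Lib282 vs Lib293: 11
  Lib282 vs Lib314: 14
  Lib269 vs Lib293: 5
  Lib269 vs Lib314: 9
  Lib293 vs Lib314: 5
The largest is 14, between Lib282 and Lib314.

14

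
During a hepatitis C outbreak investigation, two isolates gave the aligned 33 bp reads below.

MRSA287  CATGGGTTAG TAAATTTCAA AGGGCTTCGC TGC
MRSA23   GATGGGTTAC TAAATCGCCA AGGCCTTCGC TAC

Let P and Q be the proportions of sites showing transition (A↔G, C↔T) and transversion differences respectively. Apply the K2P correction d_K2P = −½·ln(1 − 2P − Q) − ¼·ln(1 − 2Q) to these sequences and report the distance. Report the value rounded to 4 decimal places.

0.2495

The sequences differ at positions 1 (C/G, transversion), 10 (G/C, transversion), 16 (T/C, transition), 17 (T/G, transversion), 19 (A/C, transversion), 24 (G/C, transversion), 32 (G/A, transition).
Of the 7 differences, 2 transitions and 5 transversions over 33 sites: P = 2/33 = 0.060606, Q = 5/33 = 0.151515.
d = −0.5·ln(0.727273) − 0.25·ln(0.696970) = −0.5·(-0.318453) − 0.25·(-0.361013) = 0.2495.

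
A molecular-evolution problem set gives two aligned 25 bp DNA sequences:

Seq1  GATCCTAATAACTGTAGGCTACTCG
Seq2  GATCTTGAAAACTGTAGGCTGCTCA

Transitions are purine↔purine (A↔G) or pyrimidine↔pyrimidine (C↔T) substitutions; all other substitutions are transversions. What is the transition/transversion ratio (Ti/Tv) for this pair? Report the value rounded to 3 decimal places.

Mismatches occur at site 5 (C→T, transition), site 7 (A→G, transition), site 9 (T→A, transversion), site 21 (A→G, transition), site 25 (G→A, transition).
Of the 5 differences, 4 transitions and 1 transversion, so Ti/Tv = 4/1 = 4.000.

4.000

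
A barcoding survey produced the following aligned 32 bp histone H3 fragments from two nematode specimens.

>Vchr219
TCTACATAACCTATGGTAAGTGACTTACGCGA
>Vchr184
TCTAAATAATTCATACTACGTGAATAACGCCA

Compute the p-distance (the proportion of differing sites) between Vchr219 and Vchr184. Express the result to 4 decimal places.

Mismatches occur at site 5 (C→A), site 10 (C→T), site 11 (C→T), site 12 (T→C), site 15 (G→A), site 16 (G→C), site 19 (A→C), site 24 (C→A), site 26 (T→A), site 31 (G→C).
There are 10 differences over 32 sites, so p = 10/32 = 0.3125.

0.3125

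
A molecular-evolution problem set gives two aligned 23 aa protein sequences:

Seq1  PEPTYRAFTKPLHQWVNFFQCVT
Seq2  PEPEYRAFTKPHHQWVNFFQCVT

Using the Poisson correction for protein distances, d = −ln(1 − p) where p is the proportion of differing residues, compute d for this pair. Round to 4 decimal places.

Mismatches occur at site 4 (T↔E), site 12 (L↔H).
p = 2/23 = 0.086957.
d = −ln(1 − 0.086957) = −ln(0.913043) = 0.0910.

0.0910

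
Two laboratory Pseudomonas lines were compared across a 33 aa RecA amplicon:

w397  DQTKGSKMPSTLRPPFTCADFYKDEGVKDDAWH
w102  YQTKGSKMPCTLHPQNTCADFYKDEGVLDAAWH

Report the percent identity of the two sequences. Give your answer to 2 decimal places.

78.79%

Mismatches occur at site 1 (D→Y), site 10 (S→C), site 13 (R→H), site 15 (P→Q), site 16 (F→N), site 28 (K→L), site 30 (D→A).
26 of the 33 sites match, so the percent identity is 26/33 × 100 = 78.79%.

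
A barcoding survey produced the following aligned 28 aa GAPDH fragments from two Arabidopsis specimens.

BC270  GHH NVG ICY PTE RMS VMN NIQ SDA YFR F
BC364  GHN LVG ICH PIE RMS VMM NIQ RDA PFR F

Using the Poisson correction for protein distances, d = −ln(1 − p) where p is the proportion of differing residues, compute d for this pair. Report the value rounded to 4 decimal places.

0.2877

Differing sites — 3:H/N; 4:N/L; 9:Y/H; 11:T/I; 18:N/M; 22:S/R; 25:Y/P.
p = 7/28 = 0.250000.
d = −ln(1 − 0.250000) = −ln(0.750000) = 0.2877.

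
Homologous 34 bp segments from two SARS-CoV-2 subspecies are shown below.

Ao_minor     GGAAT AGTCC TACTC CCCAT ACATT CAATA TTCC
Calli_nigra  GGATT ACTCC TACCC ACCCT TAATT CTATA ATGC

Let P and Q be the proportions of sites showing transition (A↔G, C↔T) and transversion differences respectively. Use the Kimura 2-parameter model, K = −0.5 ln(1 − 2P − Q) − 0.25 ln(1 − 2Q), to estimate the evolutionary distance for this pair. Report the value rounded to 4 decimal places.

0.3839

Mismatches occur at site 4 (A/T, transversion), site 7 (G/C, transversion), site 14 (T/C, transition), site 16 (C/A, transversion), site 19 (A/C, transversion), site 21 (A/T, transversion), site 22 (C/A, transversion), site 27 (A/T, transversion), site 31 (T/A, transversion), site 33 (C/G, transversion).
Of the 10 differences, 1 transition and 9 transversions over 34 sites: P = 1/34 = 0.029412, Q = 9/34 = 0.264706.
d = −0.5·ln(0.676470) − 0.25·ln(0.470588) = −0.5·(-0.390867) − 0.25·(-0.753772) = 0.3839.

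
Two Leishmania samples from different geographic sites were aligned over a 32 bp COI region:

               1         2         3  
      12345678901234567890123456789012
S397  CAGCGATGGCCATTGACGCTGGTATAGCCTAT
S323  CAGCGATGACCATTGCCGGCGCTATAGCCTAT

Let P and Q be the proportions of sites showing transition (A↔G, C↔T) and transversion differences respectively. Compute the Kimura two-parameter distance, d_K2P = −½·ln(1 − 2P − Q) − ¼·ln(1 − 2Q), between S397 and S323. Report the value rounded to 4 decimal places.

Mismatches occur at site 9 (G→A, transition), site 16 (A→C, transversion), site 19 (C→G, transversion), site 20 (T→C, transition), site 22 (G→C, transversion).
Of the 5 differences, 2 transitions and 3 transversions over 32 sites: P = 2/32 = 0.062500, Q = 3/32 = 0.093750.
d = −0.5·ln(0.781250) − 0.25·ln(0.812500) = −0.5·(-0.246860) − 0.25·(-0.207639) = 0.1753.

0.1753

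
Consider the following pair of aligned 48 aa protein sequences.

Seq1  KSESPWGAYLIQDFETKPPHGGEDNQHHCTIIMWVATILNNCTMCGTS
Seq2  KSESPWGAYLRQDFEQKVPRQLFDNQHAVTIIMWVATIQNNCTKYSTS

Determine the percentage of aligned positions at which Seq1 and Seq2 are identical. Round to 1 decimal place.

The sequences differ at positions 11 (I/R), 16 (T/Q), 18 (P/V), 20 (H/R), 21 (G/Q), 22 (G/L), 23 (E/F), 28 (H/A), 29 (C/V), 39 (L/Q), 44 (M/K), 45 (C/Y), 46 (G/S).
35 of the 48 sites match, so the percent identity is 35/48 × 100 = 72.9%.

72.9%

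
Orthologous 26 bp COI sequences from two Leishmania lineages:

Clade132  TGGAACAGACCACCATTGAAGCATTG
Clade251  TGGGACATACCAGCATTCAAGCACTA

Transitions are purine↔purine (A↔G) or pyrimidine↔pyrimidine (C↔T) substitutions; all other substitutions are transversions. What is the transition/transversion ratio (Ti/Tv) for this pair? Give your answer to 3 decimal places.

Mismatches occur at site 4 (A/G, transition), site 8 (G/T, transversion), site 13 (C/G, transversion), site 18 (G/C, transversion), site 24 (T/C, transition), site 26 (G/A, transition).
Of the 6 differences, 3 transitions and 3 transversions, so Ti/Tv = 3/3 = 1.000.

1.000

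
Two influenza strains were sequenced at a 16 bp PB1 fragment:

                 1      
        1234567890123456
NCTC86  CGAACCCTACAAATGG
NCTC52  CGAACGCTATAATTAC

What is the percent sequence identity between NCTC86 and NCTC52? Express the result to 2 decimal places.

68.75%

The sequences differ at positions 6 (C/G), 10 (C/T), 13 (A/T), 15 (G/A), 16 (G/C).
11 of the 16 sites match, so the percent identity is 11/16 × 100 = 68.75%.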